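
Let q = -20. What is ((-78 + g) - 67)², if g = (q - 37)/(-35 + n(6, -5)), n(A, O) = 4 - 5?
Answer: 2961841/144 ≈ 20568.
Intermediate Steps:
n(A, O) = -1
g = 19/12 (g = (-20 - 37)/(-35 - 1) = -57/(-36) = -57*(-1/36) = 19/12 ≈ 1.5833)
((-78 + g) - 67)² = ((-78 + 19/12) - 67)² = (-917/12 - 67)² = (-1721/12)² = 2961841/144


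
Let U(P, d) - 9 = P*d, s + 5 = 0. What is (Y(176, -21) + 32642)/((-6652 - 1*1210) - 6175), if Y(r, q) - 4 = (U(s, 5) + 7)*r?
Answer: -10354/4679 ≈ -2.2129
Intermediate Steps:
s = -5 (s = -5 + 0 = -5)
U(P, d) = 9 + P*d
Y(r, q) = 4 - 9*r (Y(r, q) = 4 + ((9 - 5*5) + 7)*r = 4 + ((9 - 25) + 7)*r = 4 + (-16 + 7)*r = 4 - 9*r)
(Y(176, -21) + 32642)/((-6652 - 1*1210) - 6175) = ((4 - 9*176) + 32642)/((-6652 - 1*1210) - 6175) = ((4 - 1584) + 32642)/((-6652 - 1210) - 6175) = (-1580 + 32642)/(-7862 - 6175) = 31062/(-14037) = 31062*(-1/14037) = -10354/4679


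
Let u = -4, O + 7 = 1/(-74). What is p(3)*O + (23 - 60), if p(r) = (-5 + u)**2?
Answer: -44777/74 ≈ -605.09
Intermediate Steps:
O = -519/74 (O = -7 + 1/(-74) = -7 - 1/74 = -519/74 ≈ -7.0135)
p(r) = 81 (p(r) = (-5 - 4)**2 = (-9)**2 = 81)
p(3)*O + (23 - 60) = 81*(-519/74) + (23 - 60) = -42039/74 - 37 = -44777/74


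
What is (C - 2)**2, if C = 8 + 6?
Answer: 144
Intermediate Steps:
C = 14
(C - 2)**2 = (14 - 2)**2 = 12**2 = 144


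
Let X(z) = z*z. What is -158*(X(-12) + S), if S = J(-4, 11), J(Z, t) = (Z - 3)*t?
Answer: -10586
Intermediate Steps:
J(Z, t) = t*(-3 + Z) (J(Z, t) = (-3 + Z)*t = t*(-3 + Z))
S = -77 (S = 11*(-3 - 4) = 11*(-7) = -77)
X(z) = z**2
-158*(X(-12) + S) = -158*((-12)**2 - 77) = -158*(144 - 77) = -158*67 = -10586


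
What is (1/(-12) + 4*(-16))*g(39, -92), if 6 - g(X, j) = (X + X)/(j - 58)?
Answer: -125347/300 ≈ -417.82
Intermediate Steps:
g(X, j) = 6 - 2*X/(-58 + j) (g(X, j) = 6 - (X + X)/(j - 58) = 6 - 2*X/(-58 + j))
(1/(-12) + 4*(-16))*g(39, -92) = (1/(-12) + 4*(-16))*(2*(-174 - 1*39 + 3*(-92))/(-58 - 92)) = (-1/12 - 64)*(2*(-174 - 39 - 276)/(-150)) = -769*(-1)*(-489)/(6*150) = -769/12*163/25 = -125347/300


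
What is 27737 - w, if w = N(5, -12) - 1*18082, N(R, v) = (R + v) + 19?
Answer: 45807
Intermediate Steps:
N(R, v) = 19 + R + v
w = -18070 (w = (19 + 5 - 12) - 1*18082 = 12 - 18082 = -18070)
27737 - w = 27737 - 1*(-18070) = 27737 + 18070 = 45807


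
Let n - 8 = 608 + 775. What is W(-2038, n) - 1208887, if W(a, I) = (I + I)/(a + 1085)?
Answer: -1152072093/953 ≈ -1.2089e+6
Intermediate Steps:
n = 1391 (n = 8 + (608 + 775) = 8 + 1383 = 1391)
W(a, I) = 2*I/(1085 + a) (W(a, I) = (2*I)/(1085 + a) = 2*I/(1085 + a))
W(-2038, n) - 1208887 = 2*1391/(1085 - 2038) - 1208887 = 2*1391/(-953) - 1208887 = 2*1391*(-1/953) - 1208887 = -2782/953 - 1208887 = -1152072093/953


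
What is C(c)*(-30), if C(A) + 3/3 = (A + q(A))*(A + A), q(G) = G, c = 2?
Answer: -450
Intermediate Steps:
C(A) = -1 + 4*A² (C(A) = -1 + (A + A)*(A + A) = -1 + (2*A)*(2*A) = -1 + 4*A²)
C(c)*(-30) = (-1 + 4*2²)*(-30) = (-1 + 4*4)*(-30) = (-1 + 16)*(-30) = 15*(-30) = -450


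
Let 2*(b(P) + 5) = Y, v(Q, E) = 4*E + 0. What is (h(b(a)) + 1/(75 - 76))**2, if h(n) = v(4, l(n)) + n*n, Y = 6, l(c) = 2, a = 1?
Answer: 121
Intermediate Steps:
v(Q, E) = 4*E
b(P) = -2 (b(P) = -5 + (1/2)*6 = -5 + 3 = -2)
h(n) = 8 + n**2 (h(n) = 4*2 + n*n = 8 + n**2)
(h(b(a)) + 1/(75 - 76))**2 = ((8 + (-2)**2) + 1/(75 - 76))**2 = ((8 + 4) + 1/(-1))**2 = (12 - 1)**2 = 11**2 = 121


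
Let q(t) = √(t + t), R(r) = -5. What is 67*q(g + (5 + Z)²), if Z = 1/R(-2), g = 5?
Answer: 67*√1402/5 ≈ 501.74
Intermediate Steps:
Z = -⅕ (Z = 1/(-5) = -⅕ ≈ -0.20000)
q(t) = √2*√t (q(t) = √(2*t) = √2*√t)
67*q(g + (5 + Z)²) = 67*(√2*√(5 + (5 - ⅕)²)) = 67*(√2*√(5 + (24/5)²)) = 67*(√2*√(5 + 576/25)) = 67*(√2*√(701/25)) = 67*(√2*(√701/5)) = 67*(√1402/5) = 67*√1402/5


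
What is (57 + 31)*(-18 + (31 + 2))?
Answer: 1320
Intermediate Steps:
(57 + 31)*(-18 + (31 + 2)) = 88*(-18 + 33) = 88*15 = 1320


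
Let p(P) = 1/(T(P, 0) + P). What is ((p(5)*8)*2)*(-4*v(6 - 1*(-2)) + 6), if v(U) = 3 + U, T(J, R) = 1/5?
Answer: -1520/13 ≈ -116.92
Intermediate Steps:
T(J, R) = ⅕
p(P) = 1/(⅕ + P)
((p(5)*8)*2)*(-4*v(6 - 1*(-2)) + 6) = (((5/(1 + 5*5))*8)*2)*(-4*(3 + (6 - 1*(-2))) + 6) = (((5/(1 + 25))*8)*2)*(-4*(3 + (6 + 2)) + 6) = (((5/26)*8)*2)*(-4*(3 + 8) + 6) = (((5*(1/26))*8)*2)*(-4*11 + 6) = (((5/26)*8)*2)*(-44 + 6) = ((20/13)*2)*(-38) = (40/13)*(-38) = -1520/13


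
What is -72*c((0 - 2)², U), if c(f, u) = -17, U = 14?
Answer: 1224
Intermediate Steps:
-72*c((0 - 2)², U) = -72*(-17) = 1224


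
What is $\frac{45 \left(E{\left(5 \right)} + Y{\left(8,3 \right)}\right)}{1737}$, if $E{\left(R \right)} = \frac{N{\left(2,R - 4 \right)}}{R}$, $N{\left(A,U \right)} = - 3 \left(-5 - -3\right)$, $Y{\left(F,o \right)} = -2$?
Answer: $- \frac{4}{193} \approx -0.020725$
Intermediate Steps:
$N{\left(A,U \right)} = 6$ ($N{\left(A,U \right)} = - 3 \left(-5 + 3\right) = \left(-3\right) \left(-2\right) = 6$)
$E{\left(R \right)} = \frac{6}{R}$
$\frac{45 \left(E{\left(5 \right)} + Y{\left(8,3 \right)}\right)}{1737} = \frac{45 \left(\frac{6}{5} - 2\right)}{1737} = 45 \left(6 \cdot \frac{1}{5} - 2\right) \frac{1}{1737} = 45 \left(\frac{6}{5} - 2\right) \frac{1}{1737} = 45 \left(- \frac{4}{5}\right) \frac{1}{1737} = \left(-36\right) \frac{1}{1737} = - \frac{4}{193}$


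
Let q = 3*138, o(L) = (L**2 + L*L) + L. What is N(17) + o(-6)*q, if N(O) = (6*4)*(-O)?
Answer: 26916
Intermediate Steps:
o(L) = L + 2*L**2 (o(L) = (L**2 + L**2) + L = 2*L**2 + L = L + 2*L**2)
N(O) = -24*O (N(O) = 24*(-O) = -24*O)
q = 414
N(17) + o(-6)*q = -24*17 - 6*(1 + 2*(-6))*414 = -408 - 6*(1 - 12)*414 = -408 - 6*(-11)*414 = -408 + 66*414 = -408 + 27324 = 26916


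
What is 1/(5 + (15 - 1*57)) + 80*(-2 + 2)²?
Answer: -1/37 ≈ -0.027027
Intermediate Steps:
1/(5 + (15 - 1*57)) + 80*(-2 + 2)² = 1/(5 + (15 - 57)) + 80*0² = 1/(5 - 42) + 80*0 = 1/(-37) + 0 = -1/37 + 0 = -1/37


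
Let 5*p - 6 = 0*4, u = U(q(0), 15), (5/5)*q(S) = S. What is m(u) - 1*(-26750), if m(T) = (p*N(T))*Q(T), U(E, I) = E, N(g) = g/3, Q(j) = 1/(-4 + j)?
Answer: 26750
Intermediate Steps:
q(S) = S
N(g) = g/3 (N(g) = g*(⅓) = g/3)
u = 0
p = 6/5 (p = 6/5 + (0*4)/5 = 6/5 + (⅕)*0 = 6/5 + 0 = 6/5 ≈ 1.2000)
m(T) = 2*T/(5*(-4 + T)) (m(T) = (6*(T/3)/5)/(-4 + T) = (2*T/5)/(-4 + T) = 2*T/(5*(-4 + T)))
m(u) - 1*(-26750) = (⅖)*0/(-4 + 0) - 1*(-26750) = (⅖)*0/(-4) + 26750 = (⅖)*0*(-¼) + 26750 = 0 + 26750 = 26750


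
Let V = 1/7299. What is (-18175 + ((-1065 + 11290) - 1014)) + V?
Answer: -65428235/7299 ≈ -8964.0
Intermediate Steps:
V = 1/7299 ≈ 0.00013701
(-18175 + ((-1065 + 11290) - 1014)) + V = (-18175 + ((-1065 + 11290) - 1014)) + 1/7299 = (-18175 + (10225 - 1014)) + 1/7299 = (-18175 + 9211) + 1/7299 = -8964 + 1/7299 = -65428235/7299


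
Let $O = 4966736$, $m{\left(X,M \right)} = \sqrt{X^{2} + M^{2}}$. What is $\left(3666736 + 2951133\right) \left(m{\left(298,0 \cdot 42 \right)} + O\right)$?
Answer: $32871180330546$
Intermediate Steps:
$m{\left(X,M \right)} = \sqrt{M^{2} + X^{2}}$
$\left(3666736 + 2951133\right) \left(m{\left(298,0 \cdot 42 \right)} + O\right) = \left(3666736 + 2951133\right) \left(\sqrt{\left(0 \cdot 42\right)^{2} + 298^{2}} + 4966736\right) = 6617869 \left(\sqrt{0^{2} + 88804} + 4966736\right) = 6617869 \left(\sqrt{0 + 88804} + 4966736\right) = 6617869 \left(\sqrt{88804} + 4966736\right) = 6617869 \left(298 + 4966736\right) = 6617869 \cdot 4967034 = 32871180330546$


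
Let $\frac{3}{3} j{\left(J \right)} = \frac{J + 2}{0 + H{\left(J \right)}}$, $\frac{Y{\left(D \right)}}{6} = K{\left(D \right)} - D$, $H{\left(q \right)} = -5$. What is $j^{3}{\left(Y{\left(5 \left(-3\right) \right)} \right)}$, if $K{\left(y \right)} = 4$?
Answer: $- \frac{1560896}{125} \approx -12487.0$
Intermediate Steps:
$Y{\left(D \right)} = 24 - 6 D$ ($Y{\left(D \right)} = 6 \left(4 - D\right) = 24 - 6 D$)
$j{\left(J \right)} = - \frac{2}{5} - \frac{J}{5}$ ($j{\left(J \right)} = \frac{J + 2}{0 - 5} = \frac{2 + J}{-5} = \left(2 + J\right) \left(- \frac{1}{5}\right) = - \frac{2}{5} - \frac{J}{5}$)
$j^{3}{\left(Y{\left(5 \left(-3\right) \right)} \right)} = \left(- \frac{2}{5} - \frac{24 - 6 \cdot 5 \left(-3\right)}{5}\right)^{3} = \left(- \frac{2}{5} - \frac{24 - -90}{5}\right)^{3} = \left(- \frac{2}{5} - \frac{24 + 90}{5}\right)^{3} = \left(- \frac{2}{5} - \frac{114}{5}\right)^{3} = \left(- \frac{116}{5}\right)^{3} = - \frac{1560896}{125}$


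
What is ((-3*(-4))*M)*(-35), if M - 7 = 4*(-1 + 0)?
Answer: -1260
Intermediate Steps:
M = 3 (M = 7 + 4*(-1 + 0) = 7 + 4*(-1) = 7 - 4 = 3)
((-3*(-4))*M)*(-35) = (-3*(-4)*3)*(-35) = (12*3)*(-35) = 36*(-35) = -1260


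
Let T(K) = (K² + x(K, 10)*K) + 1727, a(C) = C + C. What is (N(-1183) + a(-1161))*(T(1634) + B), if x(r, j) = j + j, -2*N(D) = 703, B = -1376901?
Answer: -3548969657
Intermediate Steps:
N(D) = -703/2 (N(D) = -½*703 = -703/2)
x(r, j) = 2*j
a(C) = 2*C
T(K) = 1727 + K² + 20*K (T(K) = (K² + (2*10)*K) + 1727 = (K² + 20*K) + 1727 = 1727 + K² + 20*K)
(N(-1183) + a(-1161))*(T(1634) + B) = (-703/2 + 2*(-1161))*((1727 + 1634² + 20*1634) - 1376901) = (-703/2 - 2322)*((1727 + 2669956 + 32680) - 1376901) = -5347*(2704363 - 1376901)/2 = -5347/2*1327462 = -3548969657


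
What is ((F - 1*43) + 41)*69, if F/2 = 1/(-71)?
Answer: -9936/71 ≈ -139.94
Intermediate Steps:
F = -2/71 (F = 2/(-71) = 2*(-1/71) = -2/71 ≈ -0.028169)
((F - 1*43) + 41)*69 = ((-2/71 - 1*43) + 41)*69 = ((-2/71 - 43) + 41)*69 = (-3055/71 + 41)*69 = -144/71*69 = -9936/71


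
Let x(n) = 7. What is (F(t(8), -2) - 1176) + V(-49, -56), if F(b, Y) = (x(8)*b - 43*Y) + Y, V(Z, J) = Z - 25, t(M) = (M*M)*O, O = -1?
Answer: -1614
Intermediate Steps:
t(M) = -M² (t(M) = (M*M)*(-1) = M²*(-1) = -M²)
V(Z, J) = -25 + Z
F(b, Y) = -42*Y + 7*b (F(b, Y) = (7*b - 43*Y) + Y = (-43*Y + 7*b) + Y = -42*Y + 7*b)
(F(t(8), -2) - 1176) + V(-49, -56) = ((-42*(-2) + 7*(-1*8²)) - 1176) + (-25 - 49) = ((84 + 7*(-1*64)) - 1176) - 74 = ((84 + 7*(-64)) - 1176) - 74 = ((84 - 448) - 1176) - 74 = (-364 - 1176) - 74 = -1540 - 74 = -1614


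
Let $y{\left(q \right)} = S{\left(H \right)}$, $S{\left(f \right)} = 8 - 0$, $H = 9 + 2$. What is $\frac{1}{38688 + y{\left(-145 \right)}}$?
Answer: $\frac{1}{38696} \approx 2.5842 \cdot 10^{-5}$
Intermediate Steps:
$H = 11$
$S{\left(f \right)} = 8$ ($S{\left(f \right)} = 8 + 0 = 8$)
$y{\left(q \right)} = 8$
$\frac{1}{38688 + y{\left(-145 \right)}} = \frac{1}{38688 + 8} = \frac{1}{38696}$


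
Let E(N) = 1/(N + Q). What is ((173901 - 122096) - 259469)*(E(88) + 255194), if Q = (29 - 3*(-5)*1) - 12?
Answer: -794919128198/15 ≈ -5.2995e+10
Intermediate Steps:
Q = 32 (Q = (29 + 15*1) - 12 = (29 + 15) - 12 = 44 - 12 = 32)
E(N) = 1/(32 + N) (E(N) = 1/(N + 32) = 1/(32 + N))
((173901 - 122096) - 259469)*(E(88) + 255194) = ((173901 - 122096) - 259469)*(1/(32 + 88) + 255194) = (51805 - 259469)*(1/120 + 255194) = -207664*(1/120 + 255194) = -207664*30623281/120 = -794919128198/15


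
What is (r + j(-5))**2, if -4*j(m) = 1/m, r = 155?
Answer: 9616201/400 ≈ 24041.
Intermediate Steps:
j(m) = -1/(4*m)
(r + j(-5))**2 = (155 - 1/4/(-5))**2 = (155 - 1/4*(-1/5))**2 = (155 + 1/20)**2 = (3101/20)**2 = 9616201/400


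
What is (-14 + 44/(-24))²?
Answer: 9025/36 ≈ 250.69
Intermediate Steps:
(-14 + 44/(-24))² = (-14 + 44*(-1/24))² = (-14 - 11/6)² = (-95/6)² = 9025/36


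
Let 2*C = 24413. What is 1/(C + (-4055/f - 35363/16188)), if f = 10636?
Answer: 10760973/131326206724 ≈ 8.1941e-5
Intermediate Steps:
C = 24413/2 (C = (½)*24413 = 24413/2 ≈ 12207.)
1/(C + (-4055/f - 35363/16188)) = 1/(24413/2 + (-4055/10636 - 35363/16188)) = 1/(24413/2 - 55220401/21521946) = 1/(131326206724/10760973) = 10760973/131326206724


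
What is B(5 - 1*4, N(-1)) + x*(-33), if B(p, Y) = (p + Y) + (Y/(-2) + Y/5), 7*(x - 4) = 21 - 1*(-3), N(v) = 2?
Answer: -8496/35 ≈ -242.74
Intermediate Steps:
x = 52/7 (x = 4 + (21 - 1*(-3))/7 = 4 + (21 + 3)/7 = 4 + (1/7)*24 = 4 + 24/7 = 52/7 ≈ 7.4286)
B(p, Y) = p + 7*Y/10 (B(p, Y) = (Y + p) + (Y*(-1/2) + Y*(1/5)) = (Y + p) + (-Y/2 + Y/5) = (Y + p) - 3*Y/10 = p + 7*Y/10)
B(5 - 1*4, N(-1)) + x*(-33) = ((5 - 1*4) + (7/10)*2) + (52/7)*(-33) = ((5 - 4) + 7/5) - 1716/7 = (1 + 7/5) - 1716/7 = 12/5 - 1716/7 = -8496/35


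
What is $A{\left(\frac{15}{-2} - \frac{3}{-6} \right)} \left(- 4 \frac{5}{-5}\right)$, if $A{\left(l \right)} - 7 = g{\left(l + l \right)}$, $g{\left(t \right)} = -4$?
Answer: $12$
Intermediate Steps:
$A{\left(l \right)} = 3$ ($A{\left(l \right)} = 7 - 4 = 3$)
$A{\left(\frac{15}{-2} - \frac{3}{-6} \right)} \left(- 4 \frac{5}{-5}\right) = 3 \left(- 4 \frac{5}{-5}\right) = 3 \left(- 4 \cdot 5 \left(- \frac{1}{5}\right)\right) = 3 \left(\left(-4\right) \left(-1\right)\right) = 3 \cdot 4 = 12$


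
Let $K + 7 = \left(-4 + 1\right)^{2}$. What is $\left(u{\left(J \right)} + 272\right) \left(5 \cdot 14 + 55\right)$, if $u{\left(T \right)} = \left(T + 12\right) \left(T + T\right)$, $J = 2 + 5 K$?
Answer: $106000$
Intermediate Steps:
$K = 2$ ($K = -7 + \left(-4 + 1\right)^{2} = -7 + \left(-3\right)^{2} = -7 + 9 = 2$)
$J = 12$ ($J = 2 + 5 \cdot 2 = 2 + 10 = 12$)
$u{\left(T \right)} = 2 T \left(12 + T\right)$ ($u{\left(T \right)} = \left(12 + T\right) 2 T = 2 T \left(12 + T\right)$)
$\left(u{\left(J \right)} + 272\right) \left(5 \cdot 14 + 55\right) = \left(2 \cdot 12 \left(12 + 12\right) + 272\right) \left(5 \cdot 14 + 55\right) = \left(2 \cdot 12 \cdot 24 + 272\right) \left(70 + 55\right) = \left(576 + 272\right) 125 = 848 \cdot 125 = 106000$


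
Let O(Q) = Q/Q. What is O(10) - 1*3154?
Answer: -3153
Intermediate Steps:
O(Q) = 1
O(10) - 1*3154 = 1 - 1*3154 = 1 - 3154 = -3153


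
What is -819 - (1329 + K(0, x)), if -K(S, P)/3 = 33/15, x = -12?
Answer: -10707/5 ≈ -2141.4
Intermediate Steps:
K(S, P) = -33/5 (K(S, P) = -99/15 = -3*11/5 = -33/5)
-819 - (1329 + K(0, x)) = -819 - (1329 - 33/5) = -819 - 1*6612/5 = -819 - 6612/5 = -10707/5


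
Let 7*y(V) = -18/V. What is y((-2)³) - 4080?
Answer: -114231/28 ≈ -4079.7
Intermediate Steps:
y(V) = -18/(7*V) (y(V) = (-18/V)/7 = -18/(7*V))
y((-2)³) - 4080 = -18/(7*((-2)³)) - 4080 = -18/7/(-8) - 4080 = -18/7*(-⅛) - 4080 = 9/28 - 4080 = -114231/28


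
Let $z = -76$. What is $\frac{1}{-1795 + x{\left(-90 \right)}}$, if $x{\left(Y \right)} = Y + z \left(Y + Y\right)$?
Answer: $\frac{1}{11795} \approx 8.4782 \cdot 10^{-5}$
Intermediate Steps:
$x{\left(Y \right)} = - 151 Y$ ($x{\left(Y \right)} = Y - 76 \left(Y + Y\right) = Y - 76 \cdot 2 Y = Y - 152 Y = - 151 Y$)
$\frac{1}{-1795 + x{\left(-90 \right)}} = \frac{1}{-1795 - -13590} = \frac{1}{-1795 + 13590} = \frac{1}{11795}$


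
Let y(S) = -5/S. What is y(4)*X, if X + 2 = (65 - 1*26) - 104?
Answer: 335/4 ≈ 83.750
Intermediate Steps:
X = -67 (X = -2 + ((65 - 1*26) - 104) = -2 + ((65 - 26) - 104) = -2 + (39 - 104) = -2 - 65 = -67)
y(4)*X = -5/4*(-67) = 335/4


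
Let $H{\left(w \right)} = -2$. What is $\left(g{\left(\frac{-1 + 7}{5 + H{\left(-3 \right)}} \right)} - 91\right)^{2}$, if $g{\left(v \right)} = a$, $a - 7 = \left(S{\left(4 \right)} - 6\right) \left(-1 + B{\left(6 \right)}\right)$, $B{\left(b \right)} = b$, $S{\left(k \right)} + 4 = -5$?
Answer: $25281$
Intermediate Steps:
$S{\left(k \right)} = -9$ ($S{\left(k \right)} = -4 - 5 = -9$)
$a = -68$ ($a = 7 + \left(-9 - 6\right) \left(-1 + 6\right) = 7 - 75 = -68$)
$g{\left(v \right)} = -68$
$\left(g{\left(\frac{-1 + 7}{5 + H{\left(-3 \right)}} \right)} - 91\right)^{2} = \left(-68 - 91\right)^{2} = \left(-159\right)^{2} = 25281$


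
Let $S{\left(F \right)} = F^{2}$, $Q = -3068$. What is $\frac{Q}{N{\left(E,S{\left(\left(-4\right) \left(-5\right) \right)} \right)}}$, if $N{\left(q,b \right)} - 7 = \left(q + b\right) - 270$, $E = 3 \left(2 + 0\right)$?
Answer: $- \frac{236}{11} \approx -21.455$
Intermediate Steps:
$E = 6$ ($E = 3 \cdot 2 = 6$)
$N{\left(q,b \right)} = -263 + b + q$ ($N{\left(q,b \right)} = 7 - \left(270 - b - q\right) = 7 + \left(-270 + b + q\right) = -263 + b + q$)
$\frac{Q}{N{\left(E,S{\left(\left(-4\right) \left(-5\right) \right)} \right)}} = - \frac{3068}{-263 + \left(\left(-4\right) \left(-5\right)\right)^{2} + 6} = - \frac{3068}{-263 + 20^{2} + 6} = - \frac{3068}{-263 + 400 + 6} = - \frac{3068}{143} = \left(-3068\right) \frac{1}{143} = - \frac{236}{11}$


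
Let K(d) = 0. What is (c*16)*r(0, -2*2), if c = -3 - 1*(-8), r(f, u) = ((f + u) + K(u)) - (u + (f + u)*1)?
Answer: 320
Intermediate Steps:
r(f, u) = -u (r(f, u) = ((f + u) + 0) - (u + (f + u)*1) = (f + u) - (u + (f + u)) = (f + u) - (f + 2*u) = (f + u) + (-f - 2*u) = -u)
c = 5 (c = -3 + 8 = 5)
(c*16)*r(0, -2*2) = (5*16)*(-(-2)*2) = 80*(-1*(-4)) = 80*4 = 320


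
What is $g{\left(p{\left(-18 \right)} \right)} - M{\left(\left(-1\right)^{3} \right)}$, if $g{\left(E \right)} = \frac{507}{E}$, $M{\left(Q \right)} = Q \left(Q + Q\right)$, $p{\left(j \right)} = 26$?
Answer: $\frac{35}{2} \approx 17.5$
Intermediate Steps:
$M{\left(Q \right)} = 2 Q^{2}$ ($M{\left(Q \right)} = Q 2 Q = 2 Q^{2}$)
$g{\left(p{\left(-18 \right)} \right)} - M{\left(\left(-1\right)^{3} \right)} = \frac{507}{26} - 2 \left(\left(-1\right)^{3}\right)^{2} = 507 \cdot \frac{1}{26} - 2 \left(-1\right)^{2} = \frac{39}{2} - 2 \cdot 1 = \frac{39}{2} - 2 = \frac{35}{2}$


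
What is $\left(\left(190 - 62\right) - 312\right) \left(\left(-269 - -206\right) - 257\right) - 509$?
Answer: $58371$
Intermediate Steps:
$\left(\left(190 - 62\right) - 312\right) \left(\left(-269 - -206\right) - 257\right) - 509 = \left(128 - 312\right) \left(\left(-269 + 206\right) - 257\right) - 509 = - 184 \left(-63 - 257\right) - 509 = \left(-184\right) \left(-320\right) - 509 = 58880 - 509 = 58371$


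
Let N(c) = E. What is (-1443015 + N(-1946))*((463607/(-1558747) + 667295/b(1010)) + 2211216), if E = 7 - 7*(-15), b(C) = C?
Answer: -59112056426747995517/18521582 ≈ -3.1915e+12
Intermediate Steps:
E = 112 (E = 7 + 105 = 112)
N(c) = 112
(-1443015 + N(-1946))*((463607/(-1558747) + 667295/b(1010)) + 2211216) = (-1443015 + 112)*((463607/(-1558747) + 667295/1010) + 2211216) = -1442903*((463607*(-1/1558747) + 667295*(1/1010)) + 2211216) = -1442903*((-27271/91691 + 133459/202) + 2211216) = -1442903*(12231480427/18521582 + 2211216) = -1442903*40967449944139/18521582 = -59112056426747995517/18521582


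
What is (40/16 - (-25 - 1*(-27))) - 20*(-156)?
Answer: 6241/2 ≈ 3120.5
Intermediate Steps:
(40/16 - (-25 - 1*(-27))) - 20*(-156) = (40*(1/16) - (-25 + 27)) + 3120 = (5/2 - 1*2) + 3120 = (5/2 - 2) + 3120 = 1/2 + 3120 = 6241/2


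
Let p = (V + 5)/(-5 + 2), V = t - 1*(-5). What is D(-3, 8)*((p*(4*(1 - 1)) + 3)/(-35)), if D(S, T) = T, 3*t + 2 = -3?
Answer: -24/35 ≈ -0.68571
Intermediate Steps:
t = -5/3 (t = -2/3 + (1/3)*(-3) = -2/3 - 1 = -5/3 ≈ -1.6667)
V = 10/3 (V = -5/3 - 1*(-5) = -5/3 + 5 = 10/3 ≈ 3.3333)
p = -25/9 (p = (10/3 + 5)/(-5 + 2) = (25/3)/(-3) = (25/3)*(-1/3) = -25/9 ≈ -2.7778)
D(-3, 8)*((p*(4*(1 - 1)) + 3)/(-35)) = 8*((-100*(1 - 1)/9 + 3)/(-35)) = 8*((-100*0/9 + 3)*(-1/35)) = 8*((-25/9*0 + 3)*(-1/35)) = 8*((0 + 3)*(-1/35)) = 8*(3*(-1/35)) = 8*(-3/35) = -24/35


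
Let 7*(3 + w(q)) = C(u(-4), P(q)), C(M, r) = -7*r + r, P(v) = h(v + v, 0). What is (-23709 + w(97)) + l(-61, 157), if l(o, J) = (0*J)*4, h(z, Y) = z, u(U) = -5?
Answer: -167148/7 ≈ -23878.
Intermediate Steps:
P(v) = 2*v (P(v) = v + v = 2*v)
C(M, r) = -6*r
l(o, J) = 0 (l(o, J) = 0*4 = 0)
w(q) = -3 - 12*q/7 (w(q) = -3 + (-12*q)/7 = -3 - 12*q/7)
(-23709 + w(97)) + l(-61, 157) = (-23709 + (-3 - 12/7*97)) + 0 = (-23709 + (-3 - 1164/7)) + 0 = (-23709 - 1185/7) + 0 = -167148/7 + 0 = -167148/7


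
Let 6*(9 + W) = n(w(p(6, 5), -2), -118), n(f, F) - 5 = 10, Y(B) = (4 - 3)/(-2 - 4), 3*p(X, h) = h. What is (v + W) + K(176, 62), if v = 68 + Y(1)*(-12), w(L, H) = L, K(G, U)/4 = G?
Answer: 1535/2 ≈ 767.50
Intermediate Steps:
K(G, U) = 4*G
p(X, h) = h/3
Y(B) = -1/6 (Y(B) = 1/(-6) = 1*(-1/6) = -1/6)
n(f, F) = 15 (n(f, F) = 5 + 10 = 15)
W = -13/2 (W = -9 + (1/6)*15 = -9 + 5/2 = -13/2 ≈ -6.5000)
v = 70 (v = 68 - 1/6*(-12) = 68 + 2 = 70)
(v + W) + K(176, 62) = (70 - 13/2) + 4*176 = 127/2 + 704 = 1535/2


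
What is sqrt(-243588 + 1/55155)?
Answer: I*sqrt(741012727546545)/55155 ≈ 493.55*I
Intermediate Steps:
sqrt(-243588 + 1/55155) = sqrt(-13435096139/55155) = I*sqrt(741012727546545)/55155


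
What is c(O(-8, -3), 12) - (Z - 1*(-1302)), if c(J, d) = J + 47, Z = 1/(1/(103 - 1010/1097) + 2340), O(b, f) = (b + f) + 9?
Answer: -329380164690/262036637 ≈ -1257.0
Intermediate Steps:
O(b, f) = 9 + b + f
Z = 111981/262036637 (Z = 1/(1/(103 - 1010*1/1097) + 2340) = 1/(1/(103 - 1010/1097) + 2340) = 1/(1/(111981/1097) + 2340) = 1/(1097/111981 + 2340) = 1/(262036637/111981) = 111981/262036637 ≈ 0.00042735)
c(J, d) = 47 + J
c(O(-8, -3), 12) - (Z - 1*(-1302)) = (47 + (9 - 8 - 3)) - (111981/262036637 - 1*(-1302)) = (47 - 2) - (111981/262036637 + 1302) = 45 - 1*341171813355/262036637 = 45 - 341171813355/262036637 = -329380164690/262036637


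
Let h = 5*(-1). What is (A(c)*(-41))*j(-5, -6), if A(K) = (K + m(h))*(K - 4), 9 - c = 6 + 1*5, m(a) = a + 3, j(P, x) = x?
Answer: 5904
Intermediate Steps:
h = -5
m(a) = 3 + a
c = -2 (c = 9 - (6 + 1*5) = 9 - (6 + 5) = 9 - 1*11 = 9 - 11 = -2)
A(K) = (-4 + K)*(-2 + K) (A(K) = (K + (3 - 5))*(K - 4) = (K - 2)*(-4 + K) = (-2 + K)*(-4 + K) = (-4 + K)*(-2 + K))
(A(c)*(-41))*j(-5, -6) = ((8 + (-2)² - 6*(-2))*(-41))*(-6) = ((8 + 4 + 12)*(-41))*(-6) = (24*(-41))*(-6) = -984*(-6) = 5904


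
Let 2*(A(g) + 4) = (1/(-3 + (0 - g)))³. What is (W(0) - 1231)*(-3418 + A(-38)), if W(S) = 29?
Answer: 176355335899/42875 ≈ 4.1132e+6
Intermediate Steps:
A(g) = -4 + 1/(2*(-3 - g)³) (A(g) = -4 + (1/(-3 + (0 - g)))³/2 = -4 + (1/(-3 - g))³/2 = -4 + 1/(2*(-3 - g)³))
(W(0) - 1231)*(-3418 + A(-38)) = (29 - 1231)*(-3418 + (-4 - 1/(2*(3 - 38)³))) = -1202*(-3418 + (-4 - ½/(-35)³)) = -1202*(-3418 + (-4 - ½*(-1/42875))) = -1202*(-3418 + (-4 + 1/85750)) = -1202*(-3418 - 342999/85750) = -1202*(-293436499/85750) = 176355335899/42875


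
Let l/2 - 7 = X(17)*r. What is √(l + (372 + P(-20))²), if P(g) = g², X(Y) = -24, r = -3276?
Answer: 3*√83694 ≈ 867.90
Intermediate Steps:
l = 157262 (l = 14 + 2*(-24*(-3276)) = 14 + 2*78624 = 14 + 157248 = 157262)
√(l + (372 + P(-20))²) = √(157262 + (372 + (-20)²)²) = √(157262 + (372 + 400)²) = √(157262 + 772²) = √(157262 + 595984) = √753246 = 3*√83694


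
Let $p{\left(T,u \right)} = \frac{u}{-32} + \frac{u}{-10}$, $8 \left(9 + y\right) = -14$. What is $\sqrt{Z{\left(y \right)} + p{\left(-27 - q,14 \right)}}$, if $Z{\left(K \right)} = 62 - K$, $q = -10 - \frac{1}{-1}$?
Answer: $\frac{\sqrt{28365}}{20} \approx 8.421$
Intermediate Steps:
$y = - \frac{43}{4}$ ($y = -9 + \frac{1}{8} \left(-14\right) = -9 - \frac{7}{4} = - \frac{43}{4} \approx -10.75$)
$q = -9$ ($q = -10 - -1 = -10 + 1 = -9$)
$p{\left(T,u \right)} = - \frac{21 u}{160}$ ($p{\left(T,u \right)} = u \left(- \frac{1}{32}\right) + u \left(- \frac{1}{10}\right) = - \frac{u}{32} - \frac{u}{10} = - \frac{21 u}{160}$)
$\sqrt{Z{\left(y \right)} + p{\left(-27 - q,14 \right)}} = \sqrt{\left(62 - - \frac{43}{4}\right) - \frac{147}{80}} = \sqrt{\left(62 + \frac{43}{4}\right) - \frac{147}{80}} = \sqrt{\frac{291}{4} - \frac{147}{80}} = \sqrt{\frac{5673}{80}} = \frac{\sqrt{28365}}{20}$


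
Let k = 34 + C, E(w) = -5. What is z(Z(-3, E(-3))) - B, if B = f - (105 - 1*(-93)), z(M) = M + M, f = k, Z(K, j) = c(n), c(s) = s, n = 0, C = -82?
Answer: 246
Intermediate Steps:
Z(K, j) = 0
k = -48 (k = 34 - 82 = -48)
f = -48
z(M) = 2*M
B = -246 (B = -48 - (105 - 1*(-93)) = -48 - (105 + 93) = -48 - 1*198 = -48 - 198 = -246)
z(Z(-3, E(-3))) - B = 2*0 - 1*(-246) = 0 + 246 = 246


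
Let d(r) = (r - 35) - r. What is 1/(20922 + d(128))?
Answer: 1/20887 ≈ 4.7877e-5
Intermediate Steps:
d(r) = -35 (d(r) = (-35 + r) - r = -35)
1/(20922 + d(128)) = 1/(20922 - 35) = 1/20887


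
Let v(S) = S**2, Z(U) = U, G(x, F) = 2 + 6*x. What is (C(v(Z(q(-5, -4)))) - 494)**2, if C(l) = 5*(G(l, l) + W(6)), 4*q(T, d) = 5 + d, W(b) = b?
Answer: 13082689/64 ≈ 2.0442e+5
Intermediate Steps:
q(T, d) = 5/4 + d/4 (q(T, d) = (5 + d)/4 = 5/4 + d/4)
C(l) = 40 + 30*l (C(l) = 5*((2 + 6*l) + 6) = 5*(8 + 6*l) = 40 + 30*l)
(C(v(Z(q(-5, -4)))) - 494)**2 = ((40 + 30*(5/4 + (1/4)*(-4))**2) - 494)**2 = ((40 + 30*(5/4 - 1)**2) - 494)**2 = ((40 + 30*(1/4)**2) - 494)**2 = ((40 + 30*(1/16)) - 494)**2 = ((40 + 15/8) - 494)**2 = (335/8 - 494)**2 = (-3617/8)**2 = 13082689/64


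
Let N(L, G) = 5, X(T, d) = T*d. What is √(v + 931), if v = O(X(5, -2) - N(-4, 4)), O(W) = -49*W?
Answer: 7*√34 ≈ 40.817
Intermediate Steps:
v = 735 (v = -49*(5*(-2) - 1*5) = -49*(-10 - 5) = -49*(-15) = 735)
√(v + 931) = √(735 + 931) = √1666 = 7*√34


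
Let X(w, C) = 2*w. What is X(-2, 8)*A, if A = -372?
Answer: 1488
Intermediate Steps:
X(-2, 8)*A = (2*(-2))*(-372) = -4*(-372) = 1488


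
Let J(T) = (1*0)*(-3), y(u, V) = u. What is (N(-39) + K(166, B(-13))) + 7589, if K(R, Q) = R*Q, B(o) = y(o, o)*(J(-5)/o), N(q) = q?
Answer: 7550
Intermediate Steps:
J(T) = 0 (J(T) = 0*(-3) = 0)
B(o) = 0 (B(o) = o*(0/o) = o*0 = 0)
K(R, Q) = Q*R
(N(-39) + K(166, B(-13))) + 7589 = (-39 + 0*166) + 7589 = (-39 + 0) + 7589 = -39 + 7589 = 7550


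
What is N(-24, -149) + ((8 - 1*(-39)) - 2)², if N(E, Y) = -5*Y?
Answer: 2770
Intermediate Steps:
N(-24, -149) + ((8 - 1*(-39)) - 2)² = -5*(-149) + ((8 - 1*(-39)) - 2)² = 745 + ((8 + 39) - 2)² = 745 + (47 - 2)² = 745 + 45² = 745 + 2025 = 2770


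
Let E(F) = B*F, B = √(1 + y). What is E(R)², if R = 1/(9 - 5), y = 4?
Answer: 5/16 ≈ 0.31250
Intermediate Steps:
B = √5 (B = √(1 + 4) = √5 ≈ 2.2361)
R = ¼ (R = 1/4 = ¼ ≈ 0.25000)
E(F) = F*√5 (E(F) = √5*F = F*√5)
E(R)² = (√5/4)² = 5/16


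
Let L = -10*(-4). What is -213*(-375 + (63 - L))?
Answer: 74976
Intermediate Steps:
L = 40
-213*(-375 + (63 - L)) = -213*(-375 + (63 - 1*40)) = -213*(-375 + (63 - 40)) = -213*(-375 + 23) = -213*(-352) = 74976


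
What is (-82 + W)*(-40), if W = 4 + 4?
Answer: 2960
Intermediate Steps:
W = 8
(-82 + W)*(-40) = (-82 + 8)*(-40) = -74*(-40) = 2960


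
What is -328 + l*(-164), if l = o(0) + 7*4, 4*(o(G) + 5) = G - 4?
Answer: -3936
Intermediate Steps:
o(G) = -6 + G/4 (o(G) = -5 + (G - 4)/4 = -5 + (-4 + G)/4 = -5 + (-1 + G/4) = -6 + G/4)
l = 22 (l = (-6 + (1/4)*0) + 7*4 = (-6 + 0) + 28 = -6 + 28 = 22)
-328 + l*(-164) = -328 + 22*(-164) = -328 - 3608 = -3936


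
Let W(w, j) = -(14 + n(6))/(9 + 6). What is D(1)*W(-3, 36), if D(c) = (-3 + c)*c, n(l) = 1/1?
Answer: 2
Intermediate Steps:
n(l) = 1
W(w, j) = -1 (W(w, j) = -(14 + 1)/(9 + 6) = -15/15 = -1*1 = -1)
D(c) = c*(-3 + c)
D(1)*W(-3, 36) = (1*(-3 + 1))*(-1) = (1*(-2))*(-1) = -2*(-1) = 2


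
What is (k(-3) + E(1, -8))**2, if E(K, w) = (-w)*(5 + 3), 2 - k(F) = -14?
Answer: 6400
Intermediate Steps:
k(F) = 16 (k(F) = 2 - 1*(-14) = 2 + 14 = 16)
E(K, w) = -8*w (E(K, w) = -w*8 = -8*w)
(k(-3) + E(1, -8))**2 = (16 - 8*(-8))**2 = (16 + 64)**2 = 80**2 = 6400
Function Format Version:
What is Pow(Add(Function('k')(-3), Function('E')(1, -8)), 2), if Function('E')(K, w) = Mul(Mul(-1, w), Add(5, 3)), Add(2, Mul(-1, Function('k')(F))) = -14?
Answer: 6400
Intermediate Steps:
Function('k')(F) = 16 (Function('k')(F) = Add(2, Mul(-1, -14)) = Add(2, 14) = 16)
Function('E')(K, w) = Mul(-8, w) (Function('E')(K, w) = Mul(Mul(-1, w), 8) = Mul(-8, w))
Pow(Add(Function('k')(-3), Function('E')(1, -8)), 2) = Pow(Add(16, Mul(-8, -8)), 2) = Pow(Add(16, 64), 2) = Pow(80, 2) = 6400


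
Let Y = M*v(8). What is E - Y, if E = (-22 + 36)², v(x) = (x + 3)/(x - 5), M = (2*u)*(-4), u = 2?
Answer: 764/3 ≈ 254.67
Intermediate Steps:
M = -16 (M = (2*2)*(-4) = 4*(-4) = -16)
v(x) = (3 + x)/(-5 + x)
Y = -176/3 (Y = -16*(3 + 8)/(-5 + 8) = -16*11/3 = -176/3 ≈ -58.667)
E = 196 (E = 14² = 196)
E - Y = 196 - 1*(-176/3) = 196 + 176/3 = 764/3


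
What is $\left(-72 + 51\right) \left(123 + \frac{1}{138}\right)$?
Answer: $- \frac{118825}{46} \approx -2583.2$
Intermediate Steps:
$\left(-72 + 51\right) \left(123 + \frac{1}{138}\right) = - 21 \left(123 + \frac{1}{138}\right) = \left(-21\right) \frac{16975}{138} = - \frac{118825}{46}$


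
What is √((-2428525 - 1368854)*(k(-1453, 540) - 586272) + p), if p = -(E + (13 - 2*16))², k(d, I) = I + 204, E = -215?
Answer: 6*√61763102121 ≈ 1.4911e+6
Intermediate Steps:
k(d, I) = 204 + I
p = -54756 (p = -(-215 + (13 - 2*16))² = -(-215 + (13 - 32))² = -(-215 - 19)² = -1*(-234)² = -1*54756 = -54756)
√((-2428525 - 1368854)*(k(-1453, 540) - 586272) + p) = √((-2428525 - 1368854)*((204 + 540) - 586272) - 54756) = √(-3797379*(744 - 586272) - 54756) = √(-3797379*(-585528) - 54756) = √(2223471731112 - 54756) = √2223471676356 = 6*√61763102121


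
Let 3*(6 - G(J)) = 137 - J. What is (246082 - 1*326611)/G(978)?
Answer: -241587/859 ≈ -281.24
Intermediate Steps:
G(J) = -119/3 + J/3 (G(J) = 6 - (137 - J)/3 = 6 + (-137/3 + J/3) = -119/3 + J/3)
(246082 - 1*326611)/G(978) = (246082 - 1*326611)/(-119/3 + (1/3)*978) = (246082 - 326611)/(-119/3 + 326) = -80529/859/3 = -80529*3/859 = -241587/859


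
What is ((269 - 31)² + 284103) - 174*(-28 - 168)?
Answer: 374851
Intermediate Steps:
((269 - 31)² + 284103) - 174*(-28 - 168) = (238² + 284103) - 174*(-196) = (56644 + 284103) + 34104 = 340747 + 34104 = 374851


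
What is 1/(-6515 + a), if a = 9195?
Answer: 1/2680 ≈ 0.00037313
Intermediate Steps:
1/(-6515 + a) = 1/(-6515 + 9195) = 1/2680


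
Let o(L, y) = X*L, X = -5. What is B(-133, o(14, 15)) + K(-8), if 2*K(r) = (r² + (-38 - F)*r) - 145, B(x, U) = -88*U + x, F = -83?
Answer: 11613/2 ≈ 5806.5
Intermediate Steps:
o(L, y) = -5*L
B(x, U) = x - 88*U
K(r) = -145/2 + r²/2 + 45*r/2 (K(r) = ((r² + (-38 - 1*(-83))*r) - 145)/2 = ((r² + (-38 + 83)*r) - 145)/2 = ((r² + 45*r) - 145)/2 = (-145 + r² + 45*r)/2 = -145/2 + r²/2 + 45*r/2)
B(-133, o(14, 15)) + K(-8) = (-133 - (-440)*14) + (-145/2 + (½)*(-8)² + (45/2)*(-8)) = (-133 - 88*(-70)) + (-145/2 + (½)*64 - 180) = (-133 + 6160) + (-145/2 + 32 - 180) = 6027 - 441/2 = 11613/2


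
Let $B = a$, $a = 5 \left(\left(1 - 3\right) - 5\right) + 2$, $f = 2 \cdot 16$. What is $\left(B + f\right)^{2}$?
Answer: $1$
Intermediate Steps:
$f = 32$
$a = -33$ ($a = 5 \left(-2 - 5\right) + 2 = 5 \left(-7\right) + 2 = -35 + 2 = -33$)
$B = -33$
$\left(B + f\right)^{2} = \left(-33 + 32\right)^{2} = \left(-1\right)^{2} = 1$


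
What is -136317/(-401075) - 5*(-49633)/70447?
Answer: 109135901074/28254530525 ≈ 3.8626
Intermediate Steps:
-136317/(-401075) - 5*(-49633)/70447 = -136317*(-1/401075) + 248165*(1/70447) = 136317/401075 + 248165/70447 = 109135901074/28254530525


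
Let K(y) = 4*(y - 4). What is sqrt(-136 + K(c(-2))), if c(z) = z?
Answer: 4*I*sqrt(10) ≈ 12.649*I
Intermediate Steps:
K(y) = -16 + 4*y (K(y) = 4*(-4 + y) = -16 + 4*y)
sqrt(-136 + K(c(-2))) = sqrt(-136 + (-16 + 4*(-2))) = sqrt(-136 + (-16 - 8)) = sqrt(-136 - 24) = sqrt(-160) = 4*I*sqrt(10)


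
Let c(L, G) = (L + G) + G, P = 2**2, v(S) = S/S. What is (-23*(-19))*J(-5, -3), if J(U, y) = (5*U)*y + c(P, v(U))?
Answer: 35397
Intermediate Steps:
v(S) = 1
P = 4
c(L, G) = L + 2*G (c(L, G) = (G + L) + G = L + 2*G)
J(U, y) = 6 + 5*U*y (J(U, y) = (5*U)*y + (4 + 2*1) = 5*U*y + (4 + 2) = 5*U*y + 6 = 6 + 5*U*y)
(-23*(-19))*J(-5, -3) = (-23*(-19))*(6 + 5*(-5)*(-3)) = 437*(6 + 75) = 437*81 = 35397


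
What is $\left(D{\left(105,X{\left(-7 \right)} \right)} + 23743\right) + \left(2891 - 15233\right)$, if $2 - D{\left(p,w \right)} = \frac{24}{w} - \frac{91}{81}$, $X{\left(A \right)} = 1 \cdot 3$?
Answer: $\frac{923086}{81} \approx 11396.0$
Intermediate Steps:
$X{\left(A \right)} = 3$
$D{\left(p,w \right)} = \frac{253}{81} - \frac{24}{w}$ ($D{\left(p,w \right)} = 2 - \left(\frac{24}{w} - \frac{91}{81}\right) = 2 - \left(- \frac{91}{81} + \frac{24}{w}\right) = 2 + \left(\frac{91}{81} - \frac{24}{w}\right) = \frac{253}{81} - \frac{24}{w}$)
$\left(D{\left(105,X{\left(-7 \right)} \right)} + 23743\right) + \left(2891 - 15233\right) = \left(\left(\frac{253}{81} - \frac{24}{3}\right) + 23743\right) + \left(2891 - 15233\right) = \left(\left(\frac{253}{81} - 8\right) + 23743\right) - 12342 = \left(- \frac{395}{81} + 23743\right) - 12342 = \frac{1922788}{81} - 12342 = \frac{923086}{81}$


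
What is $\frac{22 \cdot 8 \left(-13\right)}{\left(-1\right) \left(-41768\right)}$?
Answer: $- \frac{286}{5221} \approx -0.054779$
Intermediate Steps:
$\frac{22 \cdot 8 \left(-13\right)}{\left(-1\right) \left(-41768\right)} = \frac{176 \left(-13\right)}{41768} = \left(-2288\right) \frac{1}{41768} = - \frac{286}{5221}$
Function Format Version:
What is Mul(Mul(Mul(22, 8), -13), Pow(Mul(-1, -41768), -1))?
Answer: Rational(-286, 5221) ≈ -0.054779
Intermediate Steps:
Mul(Mul(Mul(22, 8), -13), Pow(Mul(-1, -41768), -1)) = Mul(Mul(176, -13), Pow(41768, -1)) = Mul(-2288, Rational(1, 41768)) = Rational(-286, 5221)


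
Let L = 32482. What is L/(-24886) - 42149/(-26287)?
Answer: 97532840/327089141 ≈ 0.29818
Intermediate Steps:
L/(-24886) - 42149/(-26287) = 32482/(-24886) - 42149/(-26287) = 32482*(-1/24886) - 42149*(-1/26287) = -16241/12443 + 42149/26287 = 97532840/327089141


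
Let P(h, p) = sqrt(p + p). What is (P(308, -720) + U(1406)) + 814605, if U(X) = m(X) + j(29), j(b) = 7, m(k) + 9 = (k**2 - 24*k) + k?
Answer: 2759101 + 12*I*sqrt(10) ≈ 2.7591e+6 + 37.947*I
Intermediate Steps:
m(k) = -9 + k**2 - 23*k (m(k) = -9 + ((k**2 - 24*k) + k) = -9 + (k**2 - 23*k) = -9 + k**2 - 23*k)
P(h, p) = sqrt(2)*sqrt(p) (P(h, p) = sqrt(2*p) = sqrt(2)*sqrt(p))
U(X) = -2 + X**2 - 23*X (U(X) = (-9 + X**2 - 23*X) + 7 = -2 + X**2 - 23*X)
(P(308, -720) + U(1406)) + 814605 = (sqrt(2)*sqrt(-720) + (-2 + 1406**2 - 23*1406)) + 814605 = (sqrt(2)*(12*I*sqrt(5)) + (-2 + 1976836 - 32338)) + 814605 = (12*I*sqrt(10) + 1944496) + 814605 = (1944496 + 12*I*sqrt(10)) + 814605 = 2759101 + 12*I*sqrt(10)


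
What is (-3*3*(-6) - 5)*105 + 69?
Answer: 5214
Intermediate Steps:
(-3*3*(-6) - 5)*105 + 69 = (-9*(-6) - 5)*105 + 69 = (54 - 5)*105 + 69 = 49*105 + 69 = 5145 + 69 = 5214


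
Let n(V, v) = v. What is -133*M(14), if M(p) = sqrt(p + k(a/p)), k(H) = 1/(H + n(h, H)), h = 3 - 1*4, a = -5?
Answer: -399*sqrt(35)/5 ≈ -472.10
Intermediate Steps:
h = -1 (h = 3 - 4 = -1)
k(H) = 1/(2*H) (k(H) = 1/(H + H) = 1/(2*H))
M(p) = 3*sqrt(10)*sqrt(p)/10 (M(p) = sqrt(p + 1/(2*((-5/p)))) = sqrt(p + (-p/5)/2) = sqrt(p - p/10) = sqrt(9*p/10) = 3*sqrt(10)*sqrt(p)/10)
-133*M(14) = -399*sqrt(10)*sqrt(14)/10 = -399*sqrt(35)/5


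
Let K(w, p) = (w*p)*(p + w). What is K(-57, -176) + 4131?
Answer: -2333325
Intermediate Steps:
K(w, p) = p*w*(p + w) (K(w, p) = (p*w)*(p + w) = p*w*(p + w))
K(-57, -176) + 4131 = -176*(-57)*(-176 - 57) + 4131 = -176*(-57)*(-233) + 4131 = -2337456 + 4131 = -2333325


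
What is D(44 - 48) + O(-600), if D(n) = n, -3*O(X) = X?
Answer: 196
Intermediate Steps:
O(X) = -X/3
D(44 - 48) + O(-600) = (44 - 48) - ⅓*(-600) = -4 + 200 = 196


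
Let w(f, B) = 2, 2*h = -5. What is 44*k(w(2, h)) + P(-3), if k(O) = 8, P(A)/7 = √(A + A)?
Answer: 352 + 7*I*√6 ≈ 352.0 + 17.146*I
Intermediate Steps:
h = -5/2 (h = (½)*(-5) = -5/2 ≈ -2.5000)
P(A) = 7*√2*√A (P(A) = 7*√(A + A) = 7*√(2*A) = 7*(√2*√A) = 7*√2*√A)
44*k(w(2, h)) + P(-3) = 44*8 + 7*√2*√(-3) = 352 + 7*√2*(I*√3) = 352 + 7*I*√6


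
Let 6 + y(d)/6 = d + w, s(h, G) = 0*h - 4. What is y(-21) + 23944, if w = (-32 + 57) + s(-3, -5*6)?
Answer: 23908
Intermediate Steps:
s(h, G) = -4 (s(h, G) = 0 - 4 = -4)
w = 21 (w = (-32 + 57) - 4 = 25 - 4 = 21)
y(d) = 90 + 6*d (y(d) = -36 + 6*(d + 21) = -36 + 6*(21 + d) = -36 + (126 + 6*d) = 90 + 6*d)
y(-21) + 23944 = (90 + 6*(-21)) + 23944 = (90 - 126) + 23944 = -36 + 23944 = 23908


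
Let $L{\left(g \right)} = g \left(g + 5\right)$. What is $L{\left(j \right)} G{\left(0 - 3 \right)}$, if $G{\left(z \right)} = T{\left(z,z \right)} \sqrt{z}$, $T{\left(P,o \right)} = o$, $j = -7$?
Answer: $- 42 i \sqrt{3} \approx - 72.746 i$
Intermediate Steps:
$L{\left(g \right)} = g \left(5 + g\right)$
$G{\left(z \right)} = z^{\frac{3}{2}}$ ($G{\left(z \right)} = z \sqrt{z} = z^{\frac{3}{2}}$)
$L{\left(j \right)} G{\left(0 - 3 \right)} = - 7 \left(5 - 7\right) \left(0 - 3\right)^{\frac{3}{2}} = \left(-7\right) \left(-2\right) \left(0 - 3\right)^{\frac{3}{2}} = 14 \left(-3\right)^{\frac{3}{2}} = 14 \left(- 3 i \sqrt{3}\right) = - 42 i \sqrt{3}$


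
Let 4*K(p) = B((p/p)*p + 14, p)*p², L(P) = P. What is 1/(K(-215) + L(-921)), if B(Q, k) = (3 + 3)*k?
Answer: -2/29816967 ≈ -6.7076e-8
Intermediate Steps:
B(Q, k) = 6*k
K(p) = 3*p³/2 (K(p) = ((6*p)*p²)/4 = (6*p³)/4 = 3*p³/2)
1/(K(-215) + L(-921)) = 1/((3/2)*(-215)³ - 921) = 1/((3/2)*(-9938375) - 921) = 1/(-29815125/2 - 921) = 1/(-29816967/2) = -2/29816967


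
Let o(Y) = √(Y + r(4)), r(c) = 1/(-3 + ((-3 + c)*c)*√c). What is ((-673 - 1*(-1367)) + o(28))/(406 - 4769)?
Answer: -694/4363 - √705/21815 ≈ -0.16028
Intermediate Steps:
r(c) = 1/(-3 + c^(3/2)*(-3 + c)) (r(c) = 1/(-3 + (c*(-3 + c))*√c) = 1/(-3 + c^(3/2)*(-3 + c)))
o(Y) = √(⅕ + Y) (o(Y) = √(Y + 1/(-3 + 4^(5/2) - 3*4^(3/2))) = √(Y + 1/(-3 + 32 - 3*8)) = √(Y + 1/(-3 + 32 - 24)) = √(Y + 1/5) = √(Y + ⅕) = √(⅕ + Y))
((-673 - 1*(-1367)) + o(28))/(406 - 4769) = ((-673 - 1*(-1367)) + √(5 + 25*28)/5)/(406 - 4769) = ((-673 + 1367) + √(5 + 700)/5)/(-4363) = (694 + √705/5)*(-1/4363) = -694/4363 - √705/21815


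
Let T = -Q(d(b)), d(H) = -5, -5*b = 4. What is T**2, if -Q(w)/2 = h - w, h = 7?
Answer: 576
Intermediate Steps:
b = -4/5 (b = -1/5*4 = -4/5 ≈ -0.80000)
Q(w) = -14 + 2*w (Q(w) = -2*(7 - w) = -14 + 2*w)
T = 24 (T = -(-14 + 2*(-5)) = -(-14 - 10) = -1*(-24) = 24)
T**2 = 24**2 = 576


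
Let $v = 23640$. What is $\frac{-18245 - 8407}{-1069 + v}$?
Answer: $- \frac{26652}{22571} \approx -1.1808$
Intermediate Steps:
$\frac{-18245 - 8407}{-1069 + v} = \frac{-18245 - 8407}{-1069 + 23640} = - \frac{26652}{22571}$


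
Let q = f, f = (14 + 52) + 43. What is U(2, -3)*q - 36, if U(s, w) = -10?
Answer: -1126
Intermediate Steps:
f = 109 (f = 66 + 43 = 109)
q = 109
U(2, -3)*q - 36 = -10*109 - 36 = -1090 - 36 = -1126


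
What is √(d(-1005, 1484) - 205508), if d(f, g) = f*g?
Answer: 4*I*√106058 ≈ 1302.7*I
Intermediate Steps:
√(d(-1005, 1484) - 205508) = √(-1005*1484 - 205508) = √(-1491420 - 205508) = √(-1696928) = 4*I*√106058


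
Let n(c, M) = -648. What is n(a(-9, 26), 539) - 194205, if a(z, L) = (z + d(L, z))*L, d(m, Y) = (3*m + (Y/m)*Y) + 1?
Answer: -194853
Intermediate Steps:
d(m, Y) = 1 + 3*m + Y²/m (d(m, Y) = (3*m + Y²/m) + 1 = 1 + 3*m + Y²/m)
a(z, L) = L*(1 + z + 3*L + z²/L) (a(z, L) = (z + (1 + 3*L + z²/L))*L = (1 + z + 3*L + z²/L)*L = L*(1 + z + 3*L + z²/L))
n(a(-9, 26), 539) - 194205 = -648 - 194205 = -194853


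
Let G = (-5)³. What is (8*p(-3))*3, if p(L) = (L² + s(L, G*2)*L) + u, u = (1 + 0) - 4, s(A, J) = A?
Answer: 360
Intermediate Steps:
G = -125
u = -3 (u = 1 - 4 = -3)
p(L) = -3 + 2*L² (p(L) = (L² + L*L) - 3 = (L² + L²) - 3 = 2*L² - 3 = -3 + 2*L²)
(8*p(-3))*3 = (8*(-3 + 2*(-3)²))*3 = (8*(-3 + 2*9))*3 = (8*(-3 + 18))*3 = (8*15)*3 = 120*3 = 360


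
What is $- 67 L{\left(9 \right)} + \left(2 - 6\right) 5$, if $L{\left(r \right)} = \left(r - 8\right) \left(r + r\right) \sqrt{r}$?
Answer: $-3638$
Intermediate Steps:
$L{\left(r \right)} = 2 r^{\frac{3}{2}} \left(-8 + r\right)$ ($L{\left(r \right)} = \left(-8 + r\right) 2 r \sqrt{r} = 2 r \left(-8 + r\right) \sqrt{r} = 2 r^{\frac{3}{2}} \left(-8 + r\right)$)
$- 67 L{\left(9 \right)} + \left(2 - 6\right) 5 = - 67 \cdot 2 \cdot 9^{\frac{3}{2}} \left(-8 + 9\right) + \left(2 - 6\right) 5 = - 67 \cdot 2 \cdot 27 \cdot 1 - 20 = \left(-67\right) 54 - 20 = -3618 - 20 = -3638$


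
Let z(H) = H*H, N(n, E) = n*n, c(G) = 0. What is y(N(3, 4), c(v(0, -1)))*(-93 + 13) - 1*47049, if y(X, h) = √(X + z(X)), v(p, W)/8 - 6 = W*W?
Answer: -47049 - 240*√10 ≈ -47808.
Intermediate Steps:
v(p, W) = 48 + 8*W² (v(p, W) = 48 + 8*(W*W) = 48 + 8*W²)
N(n, E) = n²
z(H) = H²
y(X, h) = √(X + X²)
y(N(3, 4), c(v(0, -1)))*(-93 + 13) - 1*47049 = √(3²*(1 + 3²))*(-93 + 13) - 1*47049 = √(9*(1 + 9))*(-80) - 47049 = √(9*10)*(-80) - 47049 = √90*(-80) - 47049 = (3*√10)*(-80) - 47049 = -240*√10 - 47049 = -47049 - 240*√10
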